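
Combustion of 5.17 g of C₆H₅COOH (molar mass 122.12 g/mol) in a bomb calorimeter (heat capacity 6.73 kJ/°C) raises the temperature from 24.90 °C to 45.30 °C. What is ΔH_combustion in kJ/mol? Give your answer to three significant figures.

ΔT = 45.30 − 24.90 = 20.40 °C
q_cal = C_cal × ΔT = 6.73 × 20.40 = 137.292 kJ
n = 5.17 / 122.12 = 0.04234 mol
q_rxn = −q_cal = -137.292 kJ
ΔH = -137.292 / 0.04234 = -3243 kJ/mol

ΔH = -3240 kJ/mol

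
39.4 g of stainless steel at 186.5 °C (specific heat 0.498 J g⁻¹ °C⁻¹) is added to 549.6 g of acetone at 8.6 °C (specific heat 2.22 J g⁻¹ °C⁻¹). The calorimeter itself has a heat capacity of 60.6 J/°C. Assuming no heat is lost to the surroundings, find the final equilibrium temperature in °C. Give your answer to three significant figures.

Heat lost by stainless steel = heat gained by acetone + calorimeter.
(39.4)(0.498)(186.5 − T) = [(549.6)(2.22) + 60.6](T − 8.6)
19.6212 (186.5 − T) = 1280.712 (T − 8.6)
3659.4 − 19.6212 T = 1280.712 T − 11014
14673.4 = 1300.3332 T
T = 11.28 °C

T_f = 11.3 °C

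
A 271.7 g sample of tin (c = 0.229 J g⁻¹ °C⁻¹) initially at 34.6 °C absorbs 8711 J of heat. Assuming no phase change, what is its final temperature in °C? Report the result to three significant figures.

T_f = 175 °C

ΔT = q / (m c) = 8711 / (271.7 × 0.229) = 140.0 °C
T_f = 34.6 + 140.0 = 174.6 °C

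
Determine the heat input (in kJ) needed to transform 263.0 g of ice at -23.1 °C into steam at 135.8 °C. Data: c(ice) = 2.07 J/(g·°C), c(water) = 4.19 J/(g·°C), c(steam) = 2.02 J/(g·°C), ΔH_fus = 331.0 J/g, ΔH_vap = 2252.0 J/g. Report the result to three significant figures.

q1 (heat ice -23.1→0.0 °C): 263.0 × 2.07 × 23.1 = 12576 J
q2 (melt at 0 °C): 263.0 × 331.0 = 87053 J
q3 (heat water 0.0→100.0 °C): 263.0 × 4.19 × 100.0 = 110197 J
q4 (vaporize at 100 °C): 263.0 × 2252.0 = 592276 J
q5 (heat steam 100.0→135.8 °C): 263.0 × 2.02 × 35.8 = 19019 J
Total: 12576 + 87053 + 110197 + 592276 + 19019 = 821121 J = 821 kJ

q = 821 kJ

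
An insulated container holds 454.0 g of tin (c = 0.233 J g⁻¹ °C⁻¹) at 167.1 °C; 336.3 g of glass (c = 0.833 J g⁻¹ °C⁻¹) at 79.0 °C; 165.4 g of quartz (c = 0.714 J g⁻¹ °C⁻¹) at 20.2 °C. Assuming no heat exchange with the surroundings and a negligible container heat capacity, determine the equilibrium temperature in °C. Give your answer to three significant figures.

T_f = 83.7 °C

Σ mᵢcᵢ(T − Tᵢ) = 0  ⇒  T = Σ mᵢcᵢTᵢ / Σ mᵢcᵢ
Σ mᵢcᵢ = 454.0×0.233 + 336.3×0.833 + 165.4×0.714 = 504.0155
Σ mᵢcᵢTᵢ = 105.782×167.1 + 280.1379×79.0 + 118.0956×20.2 = 42193
T = 42193 / 504.0155 = 83.71 °C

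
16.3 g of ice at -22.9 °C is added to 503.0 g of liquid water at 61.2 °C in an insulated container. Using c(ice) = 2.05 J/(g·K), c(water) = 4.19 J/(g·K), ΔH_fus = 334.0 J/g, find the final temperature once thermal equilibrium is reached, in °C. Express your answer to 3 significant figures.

Heat to bring ice to 0 °C and melt it: q₁ = 16.3×2.05×22.9 + 16.3×334.0 = 6209.4 J
Heat the water can supply cooling to 0 °C: 503.0×4.19×61.2 = 128983 J > q₁, so all ice melts.
Energy balance: 503.0×4.19×(61.2 − T) = 6209.4 + 16.3×4.19×(T − 0)
2107.57(61.2 − T) = 6209.4 + 68.297 T
128983 − 6209.4 = 2175.867 T
T = 122773.6 / 2175.867 = 56.43 °C

T_f = 56.4 °C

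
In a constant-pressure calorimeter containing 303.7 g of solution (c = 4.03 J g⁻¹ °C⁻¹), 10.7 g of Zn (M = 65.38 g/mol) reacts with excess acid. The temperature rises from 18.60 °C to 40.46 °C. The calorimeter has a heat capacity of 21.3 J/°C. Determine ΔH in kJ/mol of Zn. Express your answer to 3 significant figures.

|ΔT| = |40.46 − 18.60| = 21.86 °C
|q_surr| = (303.7 × 4.03 + 21.3) × 21.86 = 1245.211 × 21.86 = 27220 J
n(Zn) = 10.7 / 65.38 = 0.1637 mol
Temperature rose, so q_rxn = −|q_surr| = -27.22 kJ
ΔH = q_rxn / n = -166.3 kJ/mol

ΔH = -166 kJ/mol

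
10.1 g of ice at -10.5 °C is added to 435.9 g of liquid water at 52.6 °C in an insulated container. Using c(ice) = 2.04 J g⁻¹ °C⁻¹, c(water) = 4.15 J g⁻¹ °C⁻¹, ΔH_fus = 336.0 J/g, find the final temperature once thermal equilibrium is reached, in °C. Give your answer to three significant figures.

T_f = 49.5 °C

Heat to bring ice to 0 °C and melt it: q₁ = 10.1×2.04×10.5 + 10.1×336.0 = 3609.9 J
Heat the water can supply cooling to 0 °C: 435.9×4.15×52.6 = 95152.6 J > q₁, so all ice melts.
Energy balance: 435.9×4.15×(52.6 − T) = 3609.9 + 10.1×4.15×(T − 0)
1808.985(52.6 − T) = 3609.9 + 41.915 T
95152.6 − 3609.9 = 1850.900 T
T = 91542.7 / 1850.900 = 49.46 °C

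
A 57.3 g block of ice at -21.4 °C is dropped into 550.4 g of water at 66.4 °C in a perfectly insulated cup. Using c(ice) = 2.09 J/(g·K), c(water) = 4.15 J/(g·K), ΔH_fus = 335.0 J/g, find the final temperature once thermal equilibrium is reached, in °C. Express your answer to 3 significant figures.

T_f = 51.5 °C

Heat to bring ice to 0 °C and melt it: q₁ = 57.3×2.09×21.4 + 57.3×335.0 = 21758 J
Heat the water can supply cooling to 0 °C: 550.4×4.15×66.4 = 151668 J > q₁, so all ice melts.
Energy balance: 550.4×4.15×(66.4 − T) = 21758 + 57.3×4.15×(T − 0)
2284.16(66.4 − T) = 21758 + 237.795 T
151668 − 21758 = 2521.955 T
T = 129910 / 2521.955 = 51.51 °C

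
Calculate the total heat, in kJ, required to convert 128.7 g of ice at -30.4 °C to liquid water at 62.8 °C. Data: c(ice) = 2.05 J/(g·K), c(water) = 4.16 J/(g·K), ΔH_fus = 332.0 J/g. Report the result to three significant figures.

q = 84.4 kJ

q1 (heat ice -30.4→0.0 °C): 128.7 × 2.05 × 30.4 = 8021 J
q2 (melt at 0 °C): 128.7 × 332.0 = 42728 J
q3 (heat water 0.0→62.8 °C): 128.7 × 4.16 × 62.8 = 33623 J
Total: 8021 + 42728 + 33623 = 84372 J = 84.4 kJ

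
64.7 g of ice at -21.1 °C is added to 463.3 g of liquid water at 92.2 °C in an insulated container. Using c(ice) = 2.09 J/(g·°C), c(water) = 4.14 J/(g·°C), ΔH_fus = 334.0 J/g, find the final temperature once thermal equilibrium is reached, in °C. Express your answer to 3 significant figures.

T_f = 69.7 °C

Heat to bring ice to 0 °C and melt it: q₁ = 64.7×2.09×21.1 + 64.7×334.0 = 24463 J
Heat the water can supply cooling to 0 °C: 463.3×4.14×92.2 = 176845 J > q₁, so all ice melts.
Energy balance: 463.3×4.14×(92.2 − T) = 24463 + 64.7×4.14×(T − 0)
1918.062(92.2 − T) = 24463 + 267.858 T
176845 − 24463 = 2185.920 T
T = 152382 / 2185.920 = 69.71 °C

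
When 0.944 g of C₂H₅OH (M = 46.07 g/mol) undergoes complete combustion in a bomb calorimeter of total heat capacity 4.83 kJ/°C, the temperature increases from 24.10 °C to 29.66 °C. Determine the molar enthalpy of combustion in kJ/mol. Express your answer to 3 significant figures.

ΔT = 29.66 − 24.10 = 5.56 °C
q_cal = C_cal × ΔT = 4.83 × 5.56 = 26.8548 kJ
n = 0.944 / 46.07 = 0.02049 mol
q_rxn = −q_cal = -26.8548 kJ
ΔH = -26.8548 / 0.02049 = -1311 kJ/mol

ΔH = -1310 kJ/mol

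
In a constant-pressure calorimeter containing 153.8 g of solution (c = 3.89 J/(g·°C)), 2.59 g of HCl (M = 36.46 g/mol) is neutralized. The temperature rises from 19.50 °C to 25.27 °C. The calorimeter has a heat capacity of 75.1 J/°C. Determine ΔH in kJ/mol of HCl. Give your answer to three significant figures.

|ΔT| = |25.27 − 19.50| = 5.77 °C
|q_surr| = (153.8 × 3.89 + 75.1) × 5.77 = 673.382 × 5.77 = 3885 J
n(HCl) = 2.59 / 36.46 = 0.07104 mol
Temperature rose, so q_rxn = −|q_surr| = -3.885 kJ
ΔH = q_rxn / n = -54.69 kJ/mol

ΔH = -54.7 kJ/mol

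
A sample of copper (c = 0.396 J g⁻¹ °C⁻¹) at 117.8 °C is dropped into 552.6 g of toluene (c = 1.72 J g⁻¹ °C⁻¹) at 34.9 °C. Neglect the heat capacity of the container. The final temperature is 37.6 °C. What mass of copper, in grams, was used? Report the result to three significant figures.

m = 80.8 g

q_gained = (552.6 × 1.72) × (37.6 − 34.9) = 2566 J
q_lost = m × 0.396 × (117.8 − 37.6) = 31.7592 m
m = 2566 / 31.7592 = 80.8 g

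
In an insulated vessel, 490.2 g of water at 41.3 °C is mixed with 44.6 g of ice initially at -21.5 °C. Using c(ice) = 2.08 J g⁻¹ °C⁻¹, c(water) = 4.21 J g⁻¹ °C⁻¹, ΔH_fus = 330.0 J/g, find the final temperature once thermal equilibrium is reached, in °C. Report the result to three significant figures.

Heat to bring ice to 0 °C and melt it: q₁ = 44.6×2.08×21.5 + 44.6×330.0 = 16713 J
Heat the water can supply cooling to 0 °C: 490.2×4.21×41.3 = 85232.5 J > q₁, so all ice melts.
Energy balance: 490.2×4.21×(41.3 − T) = 16713 + 44.6×4.21×(T − 0)
2063.742(41.3 − T) = 16713 + 187.766 T
85232.5 − 16713 = 2251.508 T
T = 68519.5 / 2251.508 = 30.43 °C

T_f = 30.4 °C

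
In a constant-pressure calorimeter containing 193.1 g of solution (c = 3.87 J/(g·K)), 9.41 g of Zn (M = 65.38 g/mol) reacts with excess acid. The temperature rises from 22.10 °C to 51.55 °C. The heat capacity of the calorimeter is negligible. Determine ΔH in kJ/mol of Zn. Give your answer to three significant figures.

|ΔT| = |51.55 − 22.10| = 29.45 °C
|q_surr| = (193.1 × 3.87) × 29.45 = 747.297 × 29.45 = 22010 J
n(Zn) = 9.41 / 65.38 = 0.1439 mol
Temperature rose, so q_rxn = −|q_surr| = -22.01 kJ
ΔH = q_rxn / n = -153.0 kJ/mol

ΔH = -153 kJ/mol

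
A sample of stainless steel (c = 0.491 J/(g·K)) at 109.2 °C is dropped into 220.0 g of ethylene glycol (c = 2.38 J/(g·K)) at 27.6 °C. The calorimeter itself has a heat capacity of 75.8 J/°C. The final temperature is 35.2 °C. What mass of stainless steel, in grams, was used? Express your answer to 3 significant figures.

q_gained = (220.0 × 2.38 + 75.8) × (35.2 − 27.6) = 4555 J
q_lost = m × 0.491 × (109.2 − 35.2) = 36.334 m
m = 4555 / 36.334 = 125 g

m = 125 g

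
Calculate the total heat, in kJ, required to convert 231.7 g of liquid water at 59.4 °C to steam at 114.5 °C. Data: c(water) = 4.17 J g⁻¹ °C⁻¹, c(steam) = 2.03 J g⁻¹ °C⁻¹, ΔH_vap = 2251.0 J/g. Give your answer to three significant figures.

q1 (heat water 59.4→100.0 °C): 231.7 × 4.17 × 40.6 = 39227 J
q2 (vaporize at 100 °C): 231.7 × 2251.0 = 521557 J
q3 (heat steam 100.0→114.5 °C): 231.7 × 2.03 × 14.5 = 6820 J
Total: 39227 + 521557 + 6820 = 567604 J = 568 kJ

q = 568 kJ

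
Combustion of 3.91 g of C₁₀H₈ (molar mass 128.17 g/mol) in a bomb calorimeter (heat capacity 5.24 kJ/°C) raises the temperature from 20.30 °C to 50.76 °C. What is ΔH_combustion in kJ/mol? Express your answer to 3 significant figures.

ΔT = 50.76 − 20.30 = 30.46 °C
q_cal = C_cal × ΔT = 5.24 × 30.46 = 159.6104 kJ
n = 3.91 / 128.17 = 0.03051 mol
q_rxn = −q_cal = -159.6104 kJ
ΔH = -159.6104 / 0.03051 = -5231 kJ/mol

ΔH = -5230 kJ/mol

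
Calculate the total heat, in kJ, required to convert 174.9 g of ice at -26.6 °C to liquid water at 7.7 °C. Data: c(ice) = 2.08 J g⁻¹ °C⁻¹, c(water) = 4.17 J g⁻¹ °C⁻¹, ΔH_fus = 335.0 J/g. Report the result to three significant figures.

q1 (heat ice -26.6→0.0 °C): 174.9 × 2.08 × 26.6 = 9677 J
q2 (melt at 0 °C): 174.9 × 335.0 = 58592 J
q3 (heat water 0.0→7.7 °C): 174.9 × 4.17 × 7.7 = 5616 J
Total: 9677 + 58592 + 5616 = 73885 J = 73.9 kJ

q = 73.9 kJ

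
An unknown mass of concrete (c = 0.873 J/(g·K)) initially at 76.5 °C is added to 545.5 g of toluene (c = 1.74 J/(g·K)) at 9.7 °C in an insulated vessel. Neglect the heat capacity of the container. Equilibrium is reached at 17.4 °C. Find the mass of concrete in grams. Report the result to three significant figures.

q_gained = (545.5 × 1.74) × (17.4 − 9.7) = 7309 J
q_lost = m × 0.873 × (76.5 − 17.4) = 51.5943 m
m = 7309 / 51.5943 = 142 g

m = 142 g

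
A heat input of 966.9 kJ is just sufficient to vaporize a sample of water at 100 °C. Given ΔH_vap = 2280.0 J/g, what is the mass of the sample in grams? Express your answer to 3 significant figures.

m = 424 g

m = q / ΔH_vap = 966900 J / 2280.0 J/g = 424 g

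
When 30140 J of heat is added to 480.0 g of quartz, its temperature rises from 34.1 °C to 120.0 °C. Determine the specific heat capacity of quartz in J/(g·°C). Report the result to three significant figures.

c = 0.731 J/(g·°C)

c = q / (m ΔT) = 30140 / (480.0 × 85.9)
c = 30140 / 41232 = 0.731 J/(g·°C)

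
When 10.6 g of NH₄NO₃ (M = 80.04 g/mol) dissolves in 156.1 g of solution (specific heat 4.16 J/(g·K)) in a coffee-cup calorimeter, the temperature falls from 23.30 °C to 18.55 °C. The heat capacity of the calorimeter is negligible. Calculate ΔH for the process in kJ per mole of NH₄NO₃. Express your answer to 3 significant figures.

ΔH = 23.3 kJ/mol

|ΔT| = |18.55 − 23.30| = 4.75 °C
|q_surr| = (156.1 × 4.16) × 4.75 = 649.376 × 4.75 = 3085 J
n(NH₄NO₃) = 10.6 / 80.04 = 0.1324 mol
Temperature fell, so q_rxn = +|q_surr| = 3.085 kJ
ΔH = q_rxn / n = 23.30 kJ/mol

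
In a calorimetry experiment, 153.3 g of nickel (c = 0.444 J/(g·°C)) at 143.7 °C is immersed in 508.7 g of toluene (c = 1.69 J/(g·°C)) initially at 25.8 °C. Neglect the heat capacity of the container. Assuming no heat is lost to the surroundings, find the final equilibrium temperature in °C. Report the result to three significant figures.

T_f = 34.4 °C

Heat lost by nickel = heat gained by toluene.
(153.3)(0.444)(143.7 − T) = (508.7)(1.69)(T − 25.8)
68.0652 (143.7 − T) = 859.703 (T − 25.8)
9781.0 − 68.0652 T = 859.703 T − 22180
31961.0 = 927.7682 T
T = 34.449 °C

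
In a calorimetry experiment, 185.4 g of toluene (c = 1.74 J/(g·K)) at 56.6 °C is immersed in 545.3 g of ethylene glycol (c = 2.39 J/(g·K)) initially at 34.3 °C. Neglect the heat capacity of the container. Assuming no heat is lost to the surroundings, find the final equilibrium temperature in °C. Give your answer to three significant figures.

T_f = 38.7 °C

Heat lost by toluene = heat gained by ethylene glycol.
(185.4)(1.74)(56.6 − T) = (545.3)(2.39)(T − 34.3)
322.596 (56.6 − T) = 1303.267 (T − 34.3)
18259 − 322.596 T = 1303.267 T − 44702
62961 = 1625.863 T
T = 38.72 °C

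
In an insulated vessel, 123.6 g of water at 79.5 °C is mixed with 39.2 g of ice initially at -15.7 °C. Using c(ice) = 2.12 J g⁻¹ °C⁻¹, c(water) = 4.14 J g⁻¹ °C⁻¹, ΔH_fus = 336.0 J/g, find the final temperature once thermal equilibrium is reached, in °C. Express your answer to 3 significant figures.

T_f = 38.9 °C

Heat to bring ice to 0 °C and melt it: q₁ = 39.2×2.12×15.7 + 39.2×336.0 = 14476 J
Heat the water can supply cooling to 0 °C: 123.6×4.14×79.5 = 40680.5 J > q₁, so all ice melts.
Energy balance: 123.6×4.14×(79.5 − T) = 14476 + 39.2×4.14×(T − 0)
511.704(79.5 − T) = 14476 + 162.288 T
40680.5 − 14476 = 673.992 T
T = 26204.5 / 673.992 = 38.88 °C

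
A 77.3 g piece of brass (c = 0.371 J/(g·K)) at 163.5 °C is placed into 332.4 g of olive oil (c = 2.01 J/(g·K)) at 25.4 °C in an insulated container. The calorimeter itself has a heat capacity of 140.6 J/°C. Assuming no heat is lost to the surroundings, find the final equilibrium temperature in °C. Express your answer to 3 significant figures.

Heat lost by brass = heat gained by olive oil + calorimeter.
(77.3)(0.371)(163.5 − T) = [(332.4)(2.01) + 140.6](T − 25.4)
28.6783 (163.5 − T) = 808.724 (T − 25.4)
4688.9 − 28.6783 T = 808.724 T − 20542
25230.9 = 837.4023 T
T = 30.13 °C

T_f = 30.1 °C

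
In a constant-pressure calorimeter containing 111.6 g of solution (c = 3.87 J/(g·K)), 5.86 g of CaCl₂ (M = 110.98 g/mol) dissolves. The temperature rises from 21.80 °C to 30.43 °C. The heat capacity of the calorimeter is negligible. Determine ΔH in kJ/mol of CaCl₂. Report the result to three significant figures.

|ΔT| = |30.43 − 21.80| = 8.63 °C
|q_surr| = (111.6 × 3.87) × 8.63 = 431.892 × 8.63 = 3727 J
n(CaCl₂) = 5.86 / 110.98 = 0.05280 mol
Temperature rose, so q_rxn = −|q_surr| = -3.727 kJ
ΔH = q_rxn / n = -70.59 kJ/mol

ΔH = -70.6 kJ/mol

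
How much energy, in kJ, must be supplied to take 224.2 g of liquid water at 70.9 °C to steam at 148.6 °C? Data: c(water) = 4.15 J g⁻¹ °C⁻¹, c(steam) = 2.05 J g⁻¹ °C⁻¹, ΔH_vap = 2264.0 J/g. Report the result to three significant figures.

q = 557 kJ

q1 (heat water 70.9→100.0 °C): 224.2 × 4.15 × 29.1 = 27076 J
q2 (vaporize at 100 °C): 224.2 × 2264.0 = 507589 J
q3 (heat steam 100.0→148.6 °C): 224.2 × 2.05 × 48.6 = 22337 J
Total: 27076 + 507589 + 22337 = 557002 J = 557 kJ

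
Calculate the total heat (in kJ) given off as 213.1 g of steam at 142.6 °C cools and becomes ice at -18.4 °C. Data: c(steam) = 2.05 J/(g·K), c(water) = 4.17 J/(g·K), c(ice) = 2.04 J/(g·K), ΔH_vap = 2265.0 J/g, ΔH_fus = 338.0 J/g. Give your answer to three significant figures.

q = 670 kJ

q1 (cool steam 142.6→100 °C): 213.1 × 2.05 × 42.6 = 18610 J
q2 (condense at 100 °C): 213.1 × 2265.0 = 482672 J
q3 (cool water 100→0 °C): 213.1 × 4.17 × 100.0 = 88863 J
q4 (freeze at 0 °C): 213.1 × 338.0 = 72028 J
q5 (cool ice 0→-18.4 °C): 213.1 × 2.04 × 18.4 = 7999 J
Total: 18610 + 482672 + 88863 + 72028 + 7999 = 670172 J = 670 kJ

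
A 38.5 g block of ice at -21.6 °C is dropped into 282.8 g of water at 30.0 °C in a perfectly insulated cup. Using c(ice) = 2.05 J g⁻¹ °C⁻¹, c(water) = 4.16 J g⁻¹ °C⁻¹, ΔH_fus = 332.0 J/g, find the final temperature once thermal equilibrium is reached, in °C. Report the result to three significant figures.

T_f = 15.6 °C

Heat to bring ice to 0 °C and melt it: q₁ = 38.5×2.05×21.6 + 38.5×332.0 = 14487 J
Heat the water can supply cooling to 0 °C: 282.8×4.16×30.0 = 35293.4 J > q₁, so all ice melts.
Energy balance: 282.8×4.16×(30.0 − T) = 14487 + 38.5×4.16×(T − 0)
1176.448(30.0 − T) = 14487 + 160.16 T
35293.4 − 14487 = 1336.608 T
T = 20806.4 / 1336.608 = 15.57 °C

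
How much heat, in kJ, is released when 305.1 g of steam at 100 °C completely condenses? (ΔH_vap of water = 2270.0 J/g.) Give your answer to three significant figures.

q = m × ΔH_vap = 305.1 × 2270.0 = 692600 J = 693 kJ

q = 693 kJ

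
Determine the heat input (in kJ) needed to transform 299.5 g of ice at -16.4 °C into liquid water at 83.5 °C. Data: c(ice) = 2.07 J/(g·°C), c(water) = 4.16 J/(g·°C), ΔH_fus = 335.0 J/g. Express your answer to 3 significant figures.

q = 215 kJ

q1 (heat ice -16.4→0.0 °C): 299.5 × 2.07 × 16.4 = 10167 J
q2 (melt at 0 °C): 299.5 × 335.0 = 100333 J
q3 (heat water 0.0→83.5 °C): 299.5 × 4.16 × 83.5 = 104034 J
Total: 10167 + 100333 + 104034 = 214534 J = 215 kJ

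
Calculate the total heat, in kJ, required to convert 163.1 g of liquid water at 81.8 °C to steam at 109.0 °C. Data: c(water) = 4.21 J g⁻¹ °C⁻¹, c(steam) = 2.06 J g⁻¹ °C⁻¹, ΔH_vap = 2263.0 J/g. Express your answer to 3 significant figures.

q1 (heat water 81.8→100.0 °C): 163.1 × 4.21 × 18.2 = 12497 J
q2 (vaporize at 100 °C): 163.1 × 2263.0 = 369095 J
q3 (heat steam 100.0→109.0 °C): 163.1 × 2.06 × 9.0 = 3024 J
Total: 12497 + 369095 + 3024 = 384616 J = 385 kJ

q = 385 kJ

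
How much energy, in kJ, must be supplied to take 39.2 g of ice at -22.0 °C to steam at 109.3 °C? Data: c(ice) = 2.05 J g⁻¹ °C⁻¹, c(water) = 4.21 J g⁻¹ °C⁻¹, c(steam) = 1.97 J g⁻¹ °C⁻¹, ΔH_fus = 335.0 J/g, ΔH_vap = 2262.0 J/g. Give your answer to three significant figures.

q = 121 kJ

q1 (heat ice -22.0→0.0 °C): 39.2 × 2.05 × 22.0 = 1768 J
q2 (melt at 0 °C): 39.2 × 335.0 = 13132 J
q3 (heat water 0.0→100.0 °C): 39.2 × 4.21 × 100.0 = 16503 J
q4 (vaporize at 100 °C): 39.2 × 2262.0 = 88670 J
q5 (heat steam 100.0→109.3 °C): 39.2 × 1.97 × 9.3 = 718 J
Total: 1768 + 13132 + 16503 + 88670 + 718 = 120791 J = 121 kJ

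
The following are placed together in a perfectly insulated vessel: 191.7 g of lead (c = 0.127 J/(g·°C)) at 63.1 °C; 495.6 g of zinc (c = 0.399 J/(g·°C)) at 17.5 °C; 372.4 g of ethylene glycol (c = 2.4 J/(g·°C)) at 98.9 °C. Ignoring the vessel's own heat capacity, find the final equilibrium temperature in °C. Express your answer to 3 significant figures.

T_f = 83.7 °C

Σ mᵢcᵢ(T − Tᵢ) = 0  ⇒  T = Σ mᵢcᵢTᵢ / Σ mᵢcᵢ
Σ mᵢcᵢ = 191.7×0.127 + 495.6×0.399 + 372.4×2.4 = 1115.8503
Σ mᵢcᵢTᵢ = 24.3459×63.1 + 197.7444×17.5 + 893.76×98.9 = 93390
T = 93390 / 1115.8503 = 83.69 °C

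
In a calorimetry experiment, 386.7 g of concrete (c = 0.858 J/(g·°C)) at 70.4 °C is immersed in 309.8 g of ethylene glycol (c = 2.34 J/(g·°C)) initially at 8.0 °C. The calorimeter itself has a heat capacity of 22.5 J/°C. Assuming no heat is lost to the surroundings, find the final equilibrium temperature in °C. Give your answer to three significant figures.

Heat lost by concrete = heat gained by ethylene glycol + calorimeter.
(386.7)(0.858)(70.4 − T) = [(309.8)(2.34) + 22.5](T − 8.0)
331.7886 (70.4 − T) = 747.432 (T − 8.0)
23358 − 331.7886 T = 747.432 T − 5979.5
29337.5 = 1079.2206 T
T = 27.18 °C

T_f = 27.2 °C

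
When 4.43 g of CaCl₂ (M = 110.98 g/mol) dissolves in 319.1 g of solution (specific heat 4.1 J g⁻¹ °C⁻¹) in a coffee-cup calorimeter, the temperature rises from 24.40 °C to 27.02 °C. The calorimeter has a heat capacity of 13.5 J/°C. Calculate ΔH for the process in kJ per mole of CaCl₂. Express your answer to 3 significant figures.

ΔH = -86.8 kJ/mol

|ΔT| = |27.02 − 24.40| = 2.62 °C
|q_surr| = (319.1 × 4.1 + 13.5) × 2.62 = 1321.81 × 2.62 = 3463.1 J
n(CaCl₂) = 4.43 / 110.98 = 0.039917 mol
Temperature rose, so q_rxn = −|q_surr| = -3.4631 kJ
ΔH = q_rxn / n = -86.76 kJ/mol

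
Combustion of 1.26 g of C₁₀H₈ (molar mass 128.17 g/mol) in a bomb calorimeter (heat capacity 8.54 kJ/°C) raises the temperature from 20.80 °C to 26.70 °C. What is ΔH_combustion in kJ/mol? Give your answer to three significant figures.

ΔT = 26.70 − 20.80 = 5.90 °C
q_cal = C_cal × ΔT = 8.54 × 5.90 = 50.386 kJ
n = 1.26 / 128.17 = 0.009831 mol
q_rxn = −q_cal = -50.386 kJ
ΔH = -50.386 / 0.009831 = -5125 kJ/mol

ΔH = -5130 kJ/mol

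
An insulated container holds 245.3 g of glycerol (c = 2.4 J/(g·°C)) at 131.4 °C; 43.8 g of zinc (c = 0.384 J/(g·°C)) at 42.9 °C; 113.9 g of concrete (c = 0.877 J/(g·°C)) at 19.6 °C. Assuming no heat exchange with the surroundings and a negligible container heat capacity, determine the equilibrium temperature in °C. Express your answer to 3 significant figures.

T_f = 113 °C

Σ mᵢcᵢ(T − Tᵢ) = 0  ⇒  T = Σ mᵢcᵢTᵢ / Σ mᵢcᵢ
Σ mᵢcᵢ = 245.3×2.4 + 43.8×0.384 + 113.9×0.877 = 705.4295
Σ mᵢcᵢTᵢ = 588.72×131.4 + 16.8192×42.9 + 99.8903×19.6 = 80037
T = 80037 / 705.4295 = 113.46 °C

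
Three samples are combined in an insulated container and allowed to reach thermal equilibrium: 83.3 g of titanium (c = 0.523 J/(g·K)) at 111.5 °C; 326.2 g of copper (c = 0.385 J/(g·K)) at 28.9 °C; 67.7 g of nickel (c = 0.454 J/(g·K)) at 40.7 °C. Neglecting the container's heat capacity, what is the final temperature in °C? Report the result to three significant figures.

Σ mᵢcᵢ(T − Tᵢ) = 0  ⇒  T = Σ mᵢcᵢTᵢ / Σ mᵢcᵢ
Σ mᵢcᵢ = 83.3×0.523 + 326.2×0.385 + 67.7×0.454 = 199.8887
Σ mᵢcᵢTᵢ = 43.5659×111.5 + 125.587×28.9 + 30.7358×40.7 = 9738.0
T = 9738.0 / 199.8887 = 48.72 °C

T_f = 48.7 °C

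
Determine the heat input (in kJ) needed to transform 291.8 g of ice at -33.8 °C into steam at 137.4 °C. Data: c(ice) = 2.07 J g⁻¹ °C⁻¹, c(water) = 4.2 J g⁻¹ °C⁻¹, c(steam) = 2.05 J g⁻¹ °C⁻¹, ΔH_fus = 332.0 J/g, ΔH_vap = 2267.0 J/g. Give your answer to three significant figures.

q1 (heat ice -33.8→0.0 °C): 291.8 × 2.07 × 33.8 = 20416 J
q2 (melt at 0 °C): 291.8 × 332.0 = 96878 J
q3 (heat water 0.0→100.0 °C): 291.8 × 4.2 × 100.0 = 122556 J
q4 (vaporize at 100 °C): 291.8 × 2267.0 = 661511 J
q5 (heat steam 100.0→137.4 °C): 291.8 × 2.05 × 37.4 = 22372 J
Total: 20416 + 96878 + 122556 + 661511 + 22372 = 923733 J = 924 kJ

q = 924 kJ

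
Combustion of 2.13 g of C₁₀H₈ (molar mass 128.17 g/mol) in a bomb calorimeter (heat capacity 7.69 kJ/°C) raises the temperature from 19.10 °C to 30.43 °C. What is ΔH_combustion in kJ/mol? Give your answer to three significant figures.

ΔH = -5240 kJ/mol

ΔT = 30.43 − 19.10 = 11.33 °C
q_cal = C_cal × ΔT = 7.69 × 11.33 = 87.1277 kJ
n = 2.13 / 128.17 = 0.01662 mol
q_rxn = −q_cal = -87.1277 kJ
ΔH = -87.1277 / 0.01662 = -5242 kJ/mol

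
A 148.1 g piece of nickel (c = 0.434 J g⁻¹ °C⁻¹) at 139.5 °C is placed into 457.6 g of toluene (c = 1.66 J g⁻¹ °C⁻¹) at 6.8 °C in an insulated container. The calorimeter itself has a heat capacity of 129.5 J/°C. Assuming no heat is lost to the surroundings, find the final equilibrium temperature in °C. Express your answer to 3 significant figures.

Heat lost by nickel = heat gained by toluene + calorimeter.
(148.1)(0.434)(139.5 − T) = [(457.6)(1.66) + 129.5](T − 6.8)
64.2754 (139.5 − T) = 889.116 (T − 6.8)
8966.4 − 64.2754 T = 889.116 T − 6046.0
15012.4 = 953.3914 T
T = 15.746 °C

T_f = 15.7 °C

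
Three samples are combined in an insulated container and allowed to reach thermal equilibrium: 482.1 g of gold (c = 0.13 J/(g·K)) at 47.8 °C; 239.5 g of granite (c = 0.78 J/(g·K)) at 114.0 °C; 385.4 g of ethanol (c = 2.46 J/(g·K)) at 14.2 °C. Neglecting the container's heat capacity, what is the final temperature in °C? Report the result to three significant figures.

Σ mᵢcᵢ(T − Tᵢ) = 0  ⇒  T = Σ mᵢcᵢTᵢ / Σ mᵢcᵢ
Σ mᵢcᵢ = 482.1×0.13 + 239.5×0.78 + 385.4×2.46 = 1197.567
Σ mᵢcᵢTᵢ = 62.673×47.8 + 186.81×114.0 + 948.084×14.2 = 37755
T = 37755 / 1197.567 = 31.53 °C

T_f = 31.5 °C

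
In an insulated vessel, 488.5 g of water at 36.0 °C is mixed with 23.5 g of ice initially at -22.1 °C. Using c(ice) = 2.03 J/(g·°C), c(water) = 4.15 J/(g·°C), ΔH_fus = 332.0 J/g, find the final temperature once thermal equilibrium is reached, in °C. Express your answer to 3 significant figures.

T_f = 30.2 °C

Heat to bring ice to 0 °C and melt it: q₁ = 23.5×2.03×22.1 + 23.5×332.0 = 8856.3 J
Heat the water can supply cooling to 0 °C: 488.5×4.15×36.0 = 72981.9 J > q₁, so all ice melts.
Energy balance: 488.5×4.15×(36.0 − T) = 8856.3 + 23.5×4.15×(T − 0)
2027.275(36.0 − T) = 8856.3 + 97.525 T
72981.9 − 8856.3 = 2124.800 T
T = 64125.6 / 2124.800 = 30.18 °C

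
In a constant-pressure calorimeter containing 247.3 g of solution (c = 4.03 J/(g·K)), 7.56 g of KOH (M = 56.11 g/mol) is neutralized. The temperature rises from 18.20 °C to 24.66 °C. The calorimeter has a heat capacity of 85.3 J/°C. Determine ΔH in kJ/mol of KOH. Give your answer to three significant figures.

|ΔT| = |24.66 − 18.20| = 6.46 °C
|q_surr| = (247.3 × 4.03 + 85.3) × 6.46 = 1081.919 × 6.46 = 6989 J
n(KOH) = 7.56 / 56.11 = 0.1347 mol
Temperature rose, so q_rxn = −|q_surr| = -6.989 kJ
ΔH = q_rxn / n = -51.89 kJ/mol

ΔH = -51.9 kJ/mol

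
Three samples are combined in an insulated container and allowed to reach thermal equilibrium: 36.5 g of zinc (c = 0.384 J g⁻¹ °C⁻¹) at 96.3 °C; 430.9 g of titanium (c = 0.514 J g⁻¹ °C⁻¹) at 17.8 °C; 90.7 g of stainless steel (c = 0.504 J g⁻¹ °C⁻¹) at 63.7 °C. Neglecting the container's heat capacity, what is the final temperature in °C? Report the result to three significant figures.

Σ mᵢcᵢ(T − Tᵢ) = 0  ⇒  T = Σ mᵢcᵢTᵢ / Σ mᵢcᵢ
Σ mᵢcᵢ = 36.5×0.384 + 430.9×0.514 + 90.7×0.504 = 281.2114
Σ mᵢcᵢTᵢ = 14.016×96.3 + 221.4826×17.8 + 45.7128×63.7 = 8204.0
T = 8204.0 / 281.2114 = 29.17 °C

T_f = 29.2 °C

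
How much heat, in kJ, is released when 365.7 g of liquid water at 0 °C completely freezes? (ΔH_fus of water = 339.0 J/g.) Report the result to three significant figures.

q = 124 kJ

q = m × ΔH_fus = 365.7 × 339.0 = 124000 J = 124 kJ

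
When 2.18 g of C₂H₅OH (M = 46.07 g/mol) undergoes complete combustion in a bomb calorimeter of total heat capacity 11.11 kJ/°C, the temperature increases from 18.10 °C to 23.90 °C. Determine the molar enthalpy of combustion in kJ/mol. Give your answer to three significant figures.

ΔH = -1360 kJ/mol

ΔT = 23.90 − 18.10 = 5.80 °C
q_cal = C_cal × ΔT = 11.11 × 5.80 = 64.438 kJ
n = 2.18 / 46.07 = 0.04732 mol
q_rxn = −q_cal = -64.438 kJ
ΔH = -64.438 / 0.04732 = -1362 kJ/mol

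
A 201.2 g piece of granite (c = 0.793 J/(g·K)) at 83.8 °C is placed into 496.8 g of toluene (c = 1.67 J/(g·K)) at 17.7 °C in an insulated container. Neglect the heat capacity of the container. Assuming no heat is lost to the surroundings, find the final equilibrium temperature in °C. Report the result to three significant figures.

Heat lost by granite = heat gained by toluene.
(201.2)(0.793)(83.8 − T) = (496.8)(1.67)(T − 17.7)
159.5516 (83.8 − T) = 829.656 (T − 17.7)
13370 − 159.5516 T = 829.656 T − 14685
28055 = 989.2076 T
T = 28.36 °C

T_f = 28.4 °C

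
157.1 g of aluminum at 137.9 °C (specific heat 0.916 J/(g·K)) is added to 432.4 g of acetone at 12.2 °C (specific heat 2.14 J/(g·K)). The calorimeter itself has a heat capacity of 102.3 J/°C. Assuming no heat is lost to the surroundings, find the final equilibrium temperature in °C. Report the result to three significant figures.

Heat lost by aluminum = heat gained by acetone + calorimeter.
(157.1)(0.916)(137.9 − T) = [(432.4)(2.14) + 102.3](T − 12.2)
143.9036 (137.9 − T) = 1027.636 (T − 12.2)
19844 − 143.9036 T = 1027.636 T − 12537
32381 = 1171.5396 T
T = 27.64 °C

T_f = 27.6 °C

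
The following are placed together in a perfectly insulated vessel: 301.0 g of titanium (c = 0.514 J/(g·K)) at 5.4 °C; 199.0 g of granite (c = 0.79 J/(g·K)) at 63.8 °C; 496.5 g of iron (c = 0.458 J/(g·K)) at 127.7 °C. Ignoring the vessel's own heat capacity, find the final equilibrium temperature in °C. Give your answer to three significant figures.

Σ mᵢcᵢ(T − Tᵢ) = 0  ⇒  T = Σ mᵢcᵢTᵢ / Σ mᵢcᵢ
Σ mᵢcᵢ = 301.0×0.514 + 199.0×0.79 + 496.5×0.458 = 539.321
Σ mᵢcᵢTᵢ = 154.714×5.4 + 157.21×63.8 + 227.397×127.7 = 39904
T = 39904 / 539.321 = 73.99 °C

T_f = 74.0 °C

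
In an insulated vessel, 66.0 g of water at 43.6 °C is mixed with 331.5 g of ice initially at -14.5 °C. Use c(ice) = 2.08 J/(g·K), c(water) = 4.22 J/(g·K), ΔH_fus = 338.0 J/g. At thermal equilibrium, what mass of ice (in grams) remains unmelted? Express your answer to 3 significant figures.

m_ice remaining = 325 g

Heat to warm all ice to 0 °C: 331.5×2.08×14.5 = 9998.0 J
Heat released by water cooling to 0 °C: 66.0×4.22×43.6 = 12143 J
12143 J < 9998.0 + 331.5×338.0 = 122045.0 J, so not all ice melts; final T = 0 °C.
Heat left for melting: 12143 − 9998.0 = 2145.0 J
Mass melted = 2145.0 / 338.0 = 6.346 g
Ice remaining = 331.5 − 6.346 = 325.154 g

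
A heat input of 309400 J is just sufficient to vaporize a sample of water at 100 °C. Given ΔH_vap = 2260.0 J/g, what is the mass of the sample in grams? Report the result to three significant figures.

m = 137 g

m = q / ΔH_vap = 309400 J / 2260.0 J/g = 137 g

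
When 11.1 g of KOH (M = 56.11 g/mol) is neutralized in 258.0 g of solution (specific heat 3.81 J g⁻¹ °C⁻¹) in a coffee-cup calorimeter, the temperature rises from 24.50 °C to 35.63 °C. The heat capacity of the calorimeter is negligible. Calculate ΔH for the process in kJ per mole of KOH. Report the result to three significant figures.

|ΔT| = |35.63 − 24.50| = 11.13 °C
|q_surr| = (258.0 × 3.81) × 11.13 = 982.98 × 11.13 = 10940 J
n(KOH) = 11.1 / 56.11 = 0.1978 mol
Temperature rose, so q_rxn = −|q_surr| = -10.94 kJ
ΔH = q_rxn / n = -55.31 kJ/mol

ΔH = -55.3 kJ/mol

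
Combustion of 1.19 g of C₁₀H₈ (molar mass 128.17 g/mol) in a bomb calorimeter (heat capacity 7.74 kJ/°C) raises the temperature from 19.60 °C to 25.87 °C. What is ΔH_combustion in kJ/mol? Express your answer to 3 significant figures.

ΔH = -5230 kJ/mol

ΔT = 25.87 − 19.60 = 6.27 °C
q_cal = C_cal × ΔT = 7.74 × 6.27 = 48.5298 kJ
n = 1.19 / 128.17 = 0.009285 mol
q_rxn = −q_cal = -48.5298 kJ
ΔH = -48.5298 / 0.009285 = -5227 kJ/mol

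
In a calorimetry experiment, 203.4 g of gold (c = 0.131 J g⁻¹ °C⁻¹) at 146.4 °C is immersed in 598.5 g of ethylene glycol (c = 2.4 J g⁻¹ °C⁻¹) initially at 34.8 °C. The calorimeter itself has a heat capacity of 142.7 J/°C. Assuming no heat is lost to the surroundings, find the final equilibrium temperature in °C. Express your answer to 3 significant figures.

Heat lost by gold = heat gained by ethylene glycol + calorimeter.
(203.4)(0.131)(146.4 − T) = [(598.5)(2.4) + 142.7](T − 34.8)
26.6454 (146.4 − T) = 1579.1 (T − 34.8)
3900.9 − 26.6454 T = 1579.1 T − 54953
58853.9 = 1605.7454 T
T = 36.65 °C

T_f = 36.7 °C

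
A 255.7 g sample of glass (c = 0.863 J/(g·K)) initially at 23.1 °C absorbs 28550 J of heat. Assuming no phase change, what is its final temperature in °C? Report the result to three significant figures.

ΔT = q / (m c) = 28550 / (255.7 × 0.863) = 129.38 °C
T_f = 23.1 + 129.38 = 152.48 °C

T_f = 152 °C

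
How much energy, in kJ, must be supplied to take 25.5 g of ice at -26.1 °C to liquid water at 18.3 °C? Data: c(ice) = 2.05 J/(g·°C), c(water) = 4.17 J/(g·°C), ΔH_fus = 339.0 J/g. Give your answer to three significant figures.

q1 (heat ice -26.1→0.0 °C): 25.5 × 2.05 × 26.1 = 1364 J
q2 (melt at 0 °C): 25.5 × 339.0 = 8645 J
q3 (heat water 0.0→18.3 °C): 25.5 × 4.17 × 18.3 = 1946 J
Total: 1364 + 8645 + 1946 = 11955 J = 12.0 kJ

q = 12.0 kJ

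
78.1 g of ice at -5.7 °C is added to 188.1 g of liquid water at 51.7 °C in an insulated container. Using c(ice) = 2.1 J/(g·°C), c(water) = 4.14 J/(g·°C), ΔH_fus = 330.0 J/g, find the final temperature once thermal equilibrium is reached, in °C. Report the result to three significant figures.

Heat to bring ice to 0 °C and melt it: q₁ = 78.1×2.1×5.7 + 78.1×330.0 = 26708 J
Heat the water can supply cooling to 0 °C: 188.1×4.14×51.7 = 40260.5 J > q₁, so all ice melts.
Energy balance: 188.1×4.14×(51.7 − T) = 26708 + 78.1×4.14×(T − 0)
778.734(51.7 − T) = 26708 + 323.334 T
40260.5 − 26708 = 1102.068 T
T = 13552.5 / 1102.068 = 12.30 °C

T_f = 12.3 °C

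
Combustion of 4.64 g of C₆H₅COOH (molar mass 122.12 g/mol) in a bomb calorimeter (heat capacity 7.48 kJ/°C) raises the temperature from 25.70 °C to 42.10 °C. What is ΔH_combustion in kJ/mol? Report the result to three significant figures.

ΔT = 42.10 − 25.70 = 16.40 °C
q_cal = C_cal × ΔT = 7.48 × 16.40 = 122.672 kJ
n = 4.64 / 122.12 = 0.03800 mol
q_rxn = −q_cal = -122.672 kJ
ΔH = -122.672 / 0.03800 = -3228 kJ/mol

ΔH = -3230 kJ/mol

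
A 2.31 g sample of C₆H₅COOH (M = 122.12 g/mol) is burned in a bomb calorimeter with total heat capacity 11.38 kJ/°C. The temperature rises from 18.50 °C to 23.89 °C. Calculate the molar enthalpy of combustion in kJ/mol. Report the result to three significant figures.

ΔT = 23.89 − 18.50 = 5.39 °C
q_cal = C_cal × ΔT = 11.38 × 5.39 = 61.3382 kJ
n = 2.31 / 122.12 = 0.01892 mol
q_rxn = −q_cal = -61.3382 kJ
ΔH = -61.3382 / 0.01892 = -3242 kJ/mol

ΔH = -3240 kJ/mol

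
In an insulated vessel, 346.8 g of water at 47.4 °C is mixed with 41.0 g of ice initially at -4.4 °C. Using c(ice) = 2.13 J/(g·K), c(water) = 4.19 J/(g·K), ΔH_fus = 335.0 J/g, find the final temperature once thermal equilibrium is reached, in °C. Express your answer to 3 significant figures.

T_f = 33.7 °C

Heat to bring ice to 0 °C and melt it: q₁ = 41.0×2.13×4.4 + 41.0×335.0 = 14119 J
Heat the water can supply cooling to 0 °C: 346.8×4.19×47.4 = 68876.6 J > q₁, so all ice melts.
Energy balance: 346.8×4.19×(47.4 − T) = 14119 + 41.0×4.19×(T − 0)
1453.092(47.4 − T) = 14119 + 171.79 T
68876.6 − 14119 = 1624.882 T
T = 54757.6 / 1624.882 = 33.70 °C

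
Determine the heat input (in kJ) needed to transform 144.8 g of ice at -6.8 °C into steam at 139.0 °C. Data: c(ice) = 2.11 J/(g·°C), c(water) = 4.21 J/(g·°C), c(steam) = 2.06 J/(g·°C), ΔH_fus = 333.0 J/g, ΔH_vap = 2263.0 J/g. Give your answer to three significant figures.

q = 451 kJ

q1 (heat ice -6.8→0.0 °C): 144.8 × 2.11 × 6.8 = 2078 J
q2 (melt at 0 °C): 144.8 × 333.0 = 48218 J
q3 (heat water 0.0→100.0 °C): 144.8 × 4.21 × 100.0 = 60961 J
q4 (vaporize at 100 °C): 144.8 × 2263.0 = 327682 J
q5 (heat steam 100.0→139.0 °C): 144.8 × 2.06 × 39.0 = 11633 J
Total: 2078 + 48218 + 60961 + 327682 + 11633 = 450572 J = 451 kJ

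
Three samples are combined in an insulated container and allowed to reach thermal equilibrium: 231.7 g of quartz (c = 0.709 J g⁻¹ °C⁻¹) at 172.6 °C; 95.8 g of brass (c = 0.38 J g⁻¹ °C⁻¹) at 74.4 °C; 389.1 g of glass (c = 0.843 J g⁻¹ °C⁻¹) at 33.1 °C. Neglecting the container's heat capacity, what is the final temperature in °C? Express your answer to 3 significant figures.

T_f = 79.3 °C

Σ mᵢcᵢ(T − Tᵢ) = 0  ⇒  T = Σ mᵢcᵢTᵢ / Σ mᵢcᵢ
Σ mᵢcᵢ = 231.7×0.709 + 95.8×0.38 + 389.1×0.843 = 528.6906
Σ mᵢcᵢTᵢ = 164.2753×172.6 + 36.404×74.4 + 328.0113×33.1 = 41920
T = 41920 / 528.6906 = 79.29 °C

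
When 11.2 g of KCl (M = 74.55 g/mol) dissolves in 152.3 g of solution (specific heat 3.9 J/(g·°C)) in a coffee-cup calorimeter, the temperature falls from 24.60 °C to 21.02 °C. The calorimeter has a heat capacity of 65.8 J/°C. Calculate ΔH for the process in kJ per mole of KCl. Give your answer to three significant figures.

|ΔT| = |21.02 − 24.60| = 3.58 °C
|q_surr| = (152.3 × 3.9 + 65.8) × 3.58 = 659.77 × 3.58 = 2362 J
n(KCl) = 11.2 / 74.55 = 0.1502 mol
Temperature fell, so q_rxn = +|q_surr| = 2.362 kJ
ΔH = q_rxn / n = 15.73 kJ/mol

ΔH = 15.7 kJ/mol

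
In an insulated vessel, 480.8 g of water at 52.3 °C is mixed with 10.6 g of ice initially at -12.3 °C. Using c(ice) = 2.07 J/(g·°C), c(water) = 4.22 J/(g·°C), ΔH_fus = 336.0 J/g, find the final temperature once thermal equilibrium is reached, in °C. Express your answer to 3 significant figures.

Heat to bring ice to 0 °C and melt it: q₁ = 10.6×2.07×12.3 + 10.6×336.0 = 3831.5 J
Heat the water can supply cooling to 0 °C: 480.8×4.22×52.3 = 106115 J > q₁, so all ice melts.
Energy balance: 480.8×4.22×(52.3 − T) = 3831.5 + 10.6×4.22×(T − 0)
2028.976(52.3 − T) = 3831.5 + 44.732 T
106115 − 3831.5 = 2073.708 T
T = 102283.5 / 2073.708 = 49.32 °C

T_f = 49.3 °C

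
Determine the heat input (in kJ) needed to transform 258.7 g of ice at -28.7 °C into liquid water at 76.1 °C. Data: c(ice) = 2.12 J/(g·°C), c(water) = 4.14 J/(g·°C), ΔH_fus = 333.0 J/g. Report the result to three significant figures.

q = 183 kJ

q1 (heat ice -28.7→0.0 °C): 258.7 × 2.12 × 28.7 = 15740 J
q2 (melt at 0 °C): 258.7 × 333.0 = 86147 J
q3 (heat water 0.0→76.1 °C): 258.7 × 4.14 × 76.1 = 81504 J
Total: 15740 + 86147 + 81504 = 183391 J = 183 kJ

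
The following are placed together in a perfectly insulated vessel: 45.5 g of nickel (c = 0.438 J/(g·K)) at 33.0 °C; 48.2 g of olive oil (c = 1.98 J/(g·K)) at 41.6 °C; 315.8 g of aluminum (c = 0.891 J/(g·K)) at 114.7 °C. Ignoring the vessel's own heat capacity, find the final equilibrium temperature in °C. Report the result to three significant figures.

T_f = 93.0 °C

Σ mᵢcᵢ(T − Tᵢ) = 0  ⇒  T = Σ mᵢcᵢTᵢ / Σ mᵢcᵢ
Σ mᵢcᵢ = 45.5×0.438 + 48.2×1.98 + 315.8×0.891 = 396.7428
Σ mᵢcᵢTᵢ = 19.929×33.0 + 95.436×41.6 + 281.3778×114.7 = 36902
T = 36902 / 396.7428 = 93.01 °C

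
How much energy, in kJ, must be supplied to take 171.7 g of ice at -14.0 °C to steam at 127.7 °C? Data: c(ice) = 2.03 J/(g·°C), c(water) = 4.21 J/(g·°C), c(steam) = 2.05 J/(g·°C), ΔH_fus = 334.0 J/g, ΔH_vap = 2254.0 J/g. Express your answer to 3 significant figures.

q1 (heat ice -14.0→0.0 °C): 171.7 × 2.03 × 14.0 = 4880 J
q2 (melt at 0 °C): 171.7 × 334.0 = 57348 J
q3 (heat water 0.0→100.0 °C): 171.7 × 4.21 × 100.0 = 72286 J
q4 (vaporize at 100 °C): 171.7 × 2254.0 = 387012 J
q5 (heat steam 100.0→127.7 °C): 171.7 × 2.05 × 27.7 = 9750 J
Total: 4880 + 57348 + 72286 + 387012 + 9750 = 531276 J = 531 kJ

q = 531 kJ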